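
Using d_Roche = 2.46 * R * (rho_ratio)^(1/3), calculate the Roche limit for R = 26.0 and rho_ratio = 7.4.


d_Roche = 2.46 * 26.0 * 7.4^(1/3) = 124.6385

124.6385


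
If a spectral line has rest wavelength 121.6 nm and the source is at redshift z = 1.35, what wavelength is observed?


lam_obs = lam_emit * (1 + z) = 121.6 * (1 + 1.35) = 285.76

285.76 nm


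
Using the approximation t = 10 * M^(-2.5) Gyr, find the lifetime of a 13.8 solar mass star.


t = 10 * M^(-2.5) = 10 * 13.8^(-2.5) = 0.0141

0.0141 Gyr


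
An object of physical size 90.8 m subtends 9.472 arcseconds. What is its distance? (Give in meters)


D = size / theta_rad, theta_rad = 9.472 * pi/(180*3600) = 4.592e-05, D = 1.977e+06

1.977e+06 m


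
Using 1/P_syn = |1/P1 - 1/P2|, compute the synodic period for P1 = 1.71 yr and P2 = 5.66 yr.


1/P_syn = |1/P1 - 1/P2| = |1/1.71 - 1/5.66| => P_syn = 2.4503

2.4503 years


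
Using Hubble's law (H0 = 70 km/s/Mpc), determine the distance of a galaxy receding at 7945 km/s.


d = v / H0 = 7945 / 70 = 113.5

113.5 Mpc


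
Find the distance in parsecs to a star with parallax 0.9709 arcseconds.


d = 1/p = 1/0.9709 = 1.03

1.03 pc


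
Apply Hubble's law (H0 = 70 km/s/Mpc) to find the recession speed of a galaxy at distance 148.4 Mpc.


v = H0 * d = 70 * 148.4 = 10388.0

10388.0 km/s


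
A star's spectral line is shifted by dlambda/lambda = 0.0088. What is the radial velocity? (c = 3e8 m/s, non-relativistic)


v = (dlambda/lambda) * c = 0.0088 * 3e8 = 2.640e+06

2.640e+06 m/s


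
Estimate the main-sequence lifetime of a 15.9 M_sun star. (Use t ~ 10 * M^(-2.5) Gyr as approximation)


t = 10 * M^(-2.5) = 10 * 15.9^(-2.5) = 0.0099

0.0099 Gyr


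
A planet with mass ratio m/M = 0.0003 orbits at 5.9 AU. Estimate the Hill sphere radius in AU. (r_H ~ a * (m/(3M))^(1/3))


r_H = a * (m/3M)^(1/3) = 5.9 * (0.0003/3)^(1/3) = 0.2739

0.2739 AU


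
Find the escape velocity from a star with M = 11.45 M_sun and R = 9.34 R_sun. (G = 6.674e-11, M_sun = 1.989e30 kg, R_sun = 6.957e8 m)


M = 11.45 * 1.989e30 kg = 2.277405e+31 kg; R = 9.34 * 6.957e8 m = 6.497838e+09 m. v_esc = sqrt(2GM/R) = sqrt(2 * 6.674e-11 * 2.277405e+31 / 6.497838e+09) = 683980.6162

683980.6162 m/s


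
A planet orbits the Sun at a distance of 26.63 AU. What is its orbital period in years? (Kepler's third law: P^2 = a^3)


P = a^(3/2) = 26.63^1.5 = 137.4222

137.4222 years


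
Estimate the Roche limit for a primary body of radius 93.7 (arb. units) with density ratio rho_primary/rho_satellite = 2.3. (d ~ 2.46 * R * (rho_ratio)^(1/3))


d_Roche = 2.46 * 93.7 * 2.3^(1/3) = 304.2641

304.2641


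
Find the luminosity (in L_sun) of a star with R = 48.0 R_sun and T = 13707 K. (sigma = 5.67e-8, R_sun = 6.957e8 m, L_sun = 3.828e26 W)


R = 48.0 * 6.957e8 m = 3.33936e+10 m. L = 4*pi*R^2*sigma*T^4 = 4*pi*(3.33936e+10)^2 * 5.67e-8 * 13707^4 = 2.804717056e+31 W. L/L_sun = 2.804717056e+31 / 3.828e26 = 73268.4706

73268.4706 L_sun


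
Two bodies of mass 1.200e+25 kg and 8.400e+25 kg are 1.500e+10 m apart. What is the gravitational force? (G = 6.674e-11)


F = G*m1*m2/r^2 = 6.674e-11 * 1.200e+25 * 8.400e+25 / (1.500e+10)^2 = 6.674e-11 * 1.008e+51 / 2.250e+20 = 2.990e+20

2.990e+20 N


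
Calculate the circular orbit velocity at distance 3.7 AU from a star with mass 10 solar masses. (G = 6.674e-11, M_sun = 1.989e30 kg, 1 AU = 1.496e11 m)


v = sqrt(GM/r) = sqrt(6.674e-11 * 1.989e+31 / 5.535e+11) = 48971.5482

48971.5482 m/s


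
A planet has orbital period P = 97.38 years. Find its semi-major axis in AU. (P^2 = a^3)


a = P^(2/3) = 97.38^(2/3) = 21.1664

21.1664 AU


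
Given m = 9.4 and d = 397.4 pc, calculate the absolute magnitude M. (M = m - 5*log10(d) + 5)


M = m - 5*log10(d) + 5 = 9.4 - 5*log10(397.4) + 5 = 1.4039

1.4039


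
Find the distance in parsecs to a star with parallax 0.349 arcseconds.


d = 1/p = 1/0.349 = 2.8653

2.8653 pc


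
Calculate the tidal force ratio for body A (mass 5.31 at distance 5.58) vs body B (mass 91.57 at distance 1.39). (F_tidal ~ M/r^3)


Ratio = (M1/r1^3) / (M2/r2^3) = (5.31/5.58^3) / (91.57/1.39^3) = 8.964e-04

8.964e-04


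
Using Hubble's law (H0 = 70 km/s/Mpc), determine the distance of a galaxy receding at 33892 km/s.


d = v / H0 = 33892 / 70 = 484.1714

484.1714 Mpc


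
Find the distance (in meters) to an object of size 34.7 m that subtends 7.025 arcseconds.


D = size / theta_rad, theta_rad = 7.025 * pi/(180*3600) = 3.406e-05, D = 1.019e+06

1.019e+06 m


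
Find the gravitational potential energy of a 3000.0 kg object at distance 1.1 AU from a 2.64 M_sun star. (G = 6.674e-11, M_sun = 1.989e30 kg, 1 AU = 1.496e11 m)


M = 2.64 * 1.989e30 kg = 5.25096e+30 kg; r = 1.1 AU * 1.496e11 m/AU = 1.6456e+11 m. U = -GM*m/r = -(6.674e-11 * 5.25096e+30 * 3000.0) / 1.6456e+11 = -6.389e+12

-6.389e+12 J


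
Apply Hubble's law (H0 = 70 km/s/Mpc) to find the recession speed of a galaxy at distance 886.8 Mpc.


v = H0 * d = 70 * 886.8 = 62076.0

62076.0 km/s


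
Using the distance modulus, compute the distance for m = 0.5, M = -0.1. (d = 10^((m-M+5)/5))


d = 10^((m - M + 5)/5) = 10^((0.5 - -0.1 + 5)/5) = 13.1826

13.1826 pc


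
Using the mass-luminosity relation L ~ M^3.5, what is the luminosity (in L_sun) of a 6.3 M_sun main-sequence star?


L/L_sun = (M/M_sun)^3.5 = 6.3^3.5 = 627.613

627.613 L_sun


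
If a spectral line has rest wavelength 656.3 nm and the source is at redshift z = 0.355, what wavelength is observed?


lam_obs = lam_emit * (1 + z) = 656.3 * (1 + 0.355) = 889.2865

889.2865 nm


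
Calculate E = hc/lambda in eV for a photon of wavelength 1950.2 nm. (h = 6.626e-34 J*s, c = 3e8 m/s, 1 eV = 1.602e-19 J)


E = hc/lambda = 6.626e-34 * 3e8 / 1.950e-06 = 1.019e-19 J = 0.6363 eV

0.6363 eV


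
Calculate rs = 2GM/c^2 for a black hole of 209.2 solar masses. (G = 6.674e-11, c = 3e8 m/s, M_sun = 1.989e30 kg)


M = 209.2 * 1.989e30 kg = 4.160988e+32 kg. rs = 2GM/c^2 = 2 * 6.674e-11 * 4.160988e+32 / (3e8)^2 = 617120.7536

617120.7536 m


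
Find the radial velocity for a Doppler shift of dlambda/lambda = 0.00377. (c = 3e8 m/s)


v = (dlambda/lambda) * c = 0.00377 * 3e8 = 1.131e+06

1.131e+06 m/s


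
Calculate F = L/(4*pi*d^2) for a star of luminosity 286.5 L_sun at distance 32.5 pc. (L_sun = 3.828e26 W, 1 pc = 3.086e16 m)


F = L / (4*pi*d^2) = 1.097e+29 / (4*pi*(1.003e+18)^2) = 8.676e-09

8.676e-09 W/m^2


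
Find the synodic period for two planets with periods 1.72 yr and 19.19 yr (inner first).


1/P_syn = |1/P1 - 1/P2| = |1/1.72 - 1/19.19| => P_syn = 1.8893

1.8893 years


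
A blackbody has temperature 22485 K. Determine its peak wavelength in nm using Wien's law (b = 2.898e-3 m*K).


lam_max = b / T = 2.898e-3 / 22485 = 1.289e-07 m = 128.8859 nm

128.8859 nm


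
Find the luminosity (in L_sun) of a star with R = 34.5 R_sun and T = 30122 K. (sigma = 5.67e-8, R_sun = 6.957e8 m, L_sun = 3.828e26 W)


R = 34.5 * 6.957e8 m = 2.400165e+10 m. L = 4*pi*R^2*sigma*T^4 = 4*pi*(2.400165e+10)^2 * 5.67e-8 * 30122^4 = 3.3791723e+32 W. L/L_sun = 3.3791723e+32 / 3.828e26 = 882751.3846

882751.3846 L_sun


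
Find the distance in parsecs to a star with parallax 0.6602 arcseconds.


d = 1/p = 1/0.6602 = 1.5147

1.5147 pc


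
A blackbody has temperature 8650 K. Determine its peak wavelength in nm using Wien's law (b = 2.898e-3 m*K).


lam_max = b / T = 2.898e-3 / 8650 = 3.350e-07 m = 335.0289 nm

335.0289 nm


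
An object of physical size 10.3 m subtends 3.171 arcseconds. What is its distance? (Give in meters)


D = size / theta_rad, theta_rad = 3.171 * pi/(180*3600) = 1.537e-05, D = 669986.5987

669986.5987 m


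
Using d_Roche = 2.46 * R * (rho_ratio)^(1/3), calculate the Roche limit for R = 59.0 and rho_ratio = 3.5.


d_Roche = 2.46 * 59.0 * 3.5^(1/3) = 220.3653

220.3653


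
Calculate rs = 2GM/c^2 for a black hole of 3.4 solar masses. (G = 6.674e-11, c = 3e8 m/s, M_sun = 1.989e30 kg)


M = 3.4 * 1.989e30 kg = 6.7626e+30 kg. rs = 2GM/c^2 = 2 * 6.674e-11 * 6.7626e+30 / (3e8)^2 = 10029.6872

10029.6872 m


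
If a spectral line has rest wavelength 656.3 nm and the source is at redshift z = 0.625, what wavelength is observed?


lam_obs = lam_emit * (1 + z) = 656.3 * (1 + 0.625) = 1066.4875

1066.4875 nm


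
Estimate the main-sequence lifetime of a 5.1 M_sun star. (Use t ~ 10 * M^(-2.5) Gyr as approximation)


t = 10 * M^(-2.5) = 10 * 5.1^(-2.5) = 0.1702

0.1702 Gyr


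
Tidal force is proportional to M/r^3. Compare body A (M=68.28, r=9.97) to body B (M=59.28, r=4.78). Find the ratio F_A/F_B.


Ratio = (M1/r1^3) / (M2/r2^3) = (68.28/9.97^3) / (59.28/4.78^3) = 0.1269

0.1269


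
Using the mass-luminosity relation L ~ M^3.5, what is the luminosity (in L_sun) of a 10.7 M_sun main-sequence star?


L/L_sun = (M/M_sun)^3.5 = 10.7^3.5 = 4007.2203

4007.2203 L_sun


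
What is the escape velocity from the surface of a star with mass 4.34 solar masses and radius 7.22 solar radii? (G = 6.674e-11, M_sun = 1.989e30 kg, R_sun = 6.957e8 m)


M = 4.34 * 1.989e30 kg = 8.63226e+30 kg; R = 7.22 * 6.957e8 m = 5.022954e+09 m. v_esc = sqrt(2GM/R) = sqrt(2 * 6.674e-11 * 8.63226e+30 / 5.022954e+09) = 478950.6366

478950.6366 m/s


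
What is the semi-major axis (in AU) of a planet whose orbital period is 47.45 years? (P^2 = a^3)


a = P^(2/3) = 47.45^(2/3) = 13.1066

13.1066 AU


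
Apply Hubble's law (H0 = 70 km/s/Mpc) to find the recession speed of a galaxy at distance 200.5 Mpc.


v = H0 * d = 70 * 200.5 = 14035.0

14035.0 km/s


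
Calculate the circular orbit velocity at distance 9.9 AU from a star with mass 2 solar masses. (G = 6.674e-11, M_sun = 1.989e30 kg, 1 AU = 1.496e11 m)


v = sqrt(GM/r) = sqrt(6.674e-11 * 3.978e+30 / 1.481e+12) = 13388.8136

13388.8136 m/s


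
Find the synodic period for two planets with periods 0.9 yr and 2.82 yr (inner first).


1/P_syn = |1/P1 - 1/P2| = |1/0.9 - 1/2.82| => P_syn = 1.3219

1.3219 years


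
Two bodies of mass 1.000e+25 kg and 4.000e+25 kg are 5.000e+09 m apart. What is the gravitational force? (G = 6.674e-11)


F = G*m1*m2/r^2 = 6.674e-11 * 1.000e+25 * 4.000e+25 / (5.000e+09)^2 = 6.674e-11 * 4.000e+50 / 2.500e+19 = 1.068e+21

1.068e+21 N


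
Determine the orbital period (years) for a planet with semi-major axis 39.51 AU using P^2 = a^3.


P = a^(3/2) = 39.51^1.5 = 248.3479

248.3479 years


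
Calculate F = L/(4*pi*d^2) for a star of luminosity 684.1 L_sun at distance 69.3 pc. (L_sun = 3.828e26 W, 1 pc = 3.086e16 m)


F = L / (4*pi*d^2) = 2.619e+29 / (4*pi*(2.139e+18)^2) = 4.556e-09

4.556e-09 W/m^2


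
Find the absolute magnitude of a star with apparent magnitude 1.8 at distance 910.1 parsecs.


M = m - 5*log10(d) + 5 = 1.8 - 5*log10(910.1) + 5 = -7.9954

-7.9954


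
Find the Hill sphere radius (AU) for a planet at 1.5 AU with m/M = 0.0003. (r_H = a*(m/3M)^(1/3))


r_H = a * (m/3M)^(1/3) = 1.5 * (0.0003/3)^(1/3) = 0.0696

0.0696 AU


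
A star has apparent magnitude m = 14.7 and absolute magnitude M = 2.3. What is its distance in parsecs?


d = 10^((m - M + 5)/5) = 10^((14.7 - 2.3 + 5)/5) = 3019.9517

3019.9517 pc


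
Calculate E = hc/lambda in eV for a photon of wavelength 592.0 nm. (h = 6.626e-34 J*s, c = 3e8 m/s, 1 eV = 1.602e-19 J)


E = hc/lambda = 6.626e-34 * 3e8 / 5.920e-07 = 3.358e-19 J = 2.096 eV

2.096 eV


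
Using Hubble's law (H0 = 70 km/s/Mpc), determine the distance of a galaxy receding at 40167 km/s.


d = v / H0 = 40167 / 70 = 573.8143

573.8143 Mpc


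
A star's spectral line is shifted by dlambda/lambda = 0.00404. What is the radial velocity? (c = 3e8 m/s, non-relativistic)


v = (dlambda/lambda) * c = 0.00404 * 3e8 = 1.212e+06

1.212e+06 m/s


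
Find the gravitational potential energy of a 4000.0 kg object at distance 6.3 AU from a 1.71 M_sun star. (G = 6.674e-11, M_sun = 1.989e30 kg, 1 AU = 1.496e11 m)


M = 1.71 * 1.989e30 kg = 3.40119e+30 kg; r = 6.3 AU * 1.496e11 m/AU = 9.4248e+11 m. U = -GM*m/r = -(6.674e-11 * 3.40119e+30 * 4000.0) / 9.4248e+11 = -9.634e+11

-9.634e+11 J


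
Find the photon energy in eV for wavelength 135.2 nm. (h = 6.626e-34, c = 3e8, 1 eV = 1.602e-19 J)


E = hc/lambda = 6.626e-34 * 3e8 / 1.352e-07 = 1.470e-18 J = 9.1777 eV

9.1777 eV


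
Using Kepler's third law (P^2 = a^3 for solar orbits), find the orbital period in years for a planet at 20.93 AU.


P = a^(3/2) = 20.93^1.5 = 95.7533

95.7533 years


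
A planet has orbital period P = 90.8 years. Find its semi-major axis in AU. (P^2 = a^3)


a = P^(2/3) = 90.8^(2/3) = 20.2018

20.2018 AU


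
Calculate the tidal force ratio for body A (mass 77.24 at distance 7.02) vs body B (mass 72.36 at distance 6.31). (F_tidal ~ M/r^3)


Ratio = (M1/r1^3) / (M2/r2^3) = (77.24/7.02^3) / (72.36/6.31^3) = 0.7752

0.7752


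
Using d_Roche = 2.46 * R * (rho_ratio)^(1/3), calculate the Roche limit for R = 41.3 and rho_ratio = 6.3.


d_Roche = 2.46 * 41.3 * 6.3^(1/3) = 187.6428

187.6428


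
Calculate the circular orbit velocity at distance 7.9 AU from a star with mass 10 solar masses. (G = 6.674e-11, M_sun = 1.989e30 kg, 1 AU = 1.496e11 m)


v = sqrt(GM/r) = sqrt(6.674e-11 * 1.989e+31 / 1.182e+12) = 33514.377

33514.377 m/s


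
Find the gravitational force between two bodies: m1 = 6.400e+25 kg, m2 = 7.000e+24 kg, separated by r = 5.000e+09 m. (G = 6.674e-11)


F = G*m1*m2/r^2 = 6.674e-11 * 6.400e+25 * 7.000e+24 / (5.000e+09)^2 = 6.674e-11 * 4.480e+50 / 2.500e+19 = 1.196e+21

1.196e+21 N


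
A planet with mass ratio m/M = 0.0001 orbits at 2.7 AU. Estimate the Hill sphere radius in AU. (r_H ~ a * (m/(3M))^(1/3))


r_H = a * (m/3M)^(1/3) = 2.7 * (0.0001/3)^(1/3) = 0.0869

0.0869 AU


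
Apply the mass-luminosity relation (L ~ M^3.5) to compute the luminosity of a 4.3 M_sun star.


L/L_sun = (M/M_sun)^3.5 = 4.3^3.5 = 164.8692

164.8692 L_sun


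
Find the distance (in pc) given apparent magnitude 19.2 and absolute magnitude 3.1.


d = 10^((m - M + 5)/5) = 10^((19.2 - 3.1 + 5)/5) = 16595.8691

16595.8691 pc


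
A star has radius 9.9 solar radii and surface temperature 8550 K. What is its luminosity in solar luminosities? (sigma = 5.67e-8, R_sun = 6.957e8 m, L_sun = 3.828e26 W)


R = 9.9 * 6.957e8 m = 6.88743e+09 m. L = 4*pi*R^2*sigma*T^4 = 4*pi*(6.88743e+09)^2 * 5.67e-8 * 8550^4 = 1.806224703e+29 W. L/L_sun = 1.806224703e+29 / 3.828e26 = 471.8455

471.8455 L_sun


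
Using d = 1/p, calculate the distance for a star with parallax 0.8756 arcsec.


d = 1/p = 1/0.8756 = 1.1421

1.1421 pc


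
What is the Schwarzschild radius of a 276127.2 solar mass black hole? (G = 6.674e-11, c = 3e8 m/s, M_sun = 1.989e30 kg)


M = 276127.2 * 1.989e30 kg = 5.492170008e+35 kg. rs = 2GM/c^2 = 2 * 6.674e-11 * 5.492170008e+35 / (3e8)^2 = 8.145e+08

8.145e+08 m


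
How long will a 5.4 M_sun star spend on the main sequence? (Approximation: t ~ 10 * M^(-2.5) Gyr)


t = 10 * M^(-2.5) = 10 * 5.4^(-2.5) = 0.1476

0.1476 Gyr


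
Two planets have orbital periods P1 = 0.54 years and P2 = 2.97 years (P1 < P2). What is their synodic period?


1/P_syn = |1/P1 - 1/P2| = |1/0.54 - 1/2.97| => P_syn = 0.66

0.66 years


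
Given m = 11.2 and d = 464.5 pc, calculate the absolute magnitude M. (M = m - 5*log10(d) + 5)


M = m - 5*log10(d) + 5 = 11.2 - 5*log10(464.5) + 5 = 2.8651

2.8651


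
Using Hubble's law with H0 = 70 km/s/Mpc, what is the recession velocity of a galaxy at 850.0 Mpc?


v = H0 * d = 70 * 850.0 = 59500.0

59500.0 km/s


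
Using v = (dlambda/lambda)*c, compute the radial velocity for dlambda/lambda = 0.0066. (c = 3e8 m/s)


v = (dlambda/lambda) * c = 0.0066 * 3e8 = 1.980e+06

1.980e+06 m/s


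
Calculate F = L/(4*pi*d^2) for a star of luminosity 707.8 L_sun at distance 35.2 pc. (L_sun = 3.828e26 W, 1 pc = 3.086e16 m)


F = L / (4*pi*d^2) = 2.709e+29 / (4*pi*(1.086e+18)^2) = 1.827e-08

1.827e-08 W/m^2


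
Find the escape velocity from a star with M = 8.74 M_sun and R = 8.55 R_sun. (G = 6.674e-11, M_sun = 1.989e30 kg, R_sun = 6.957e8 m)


M = 8.74 * 1.989e30 kg = 1.738386e+31 kg; R = 8.55 * 6.957e8 m = 5.948235e+09 m. v_esc = sqrt(2GM/R) = sqrt(2 * 6.674e-11 * 1.738386e+31 / 5.948235e+09) = 624578.669

624578.669 m/s


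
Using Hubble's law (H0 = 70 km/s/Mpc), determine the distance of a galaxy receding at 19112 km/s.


d = v / H0 = 19112 / 70 = 273.0286

273.0286 Mpc


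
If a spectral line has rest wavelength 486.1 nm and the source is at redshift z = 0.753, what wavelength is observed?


lam_obs = lam_emit * (1 + z) = 486.1 * (1 + 0.753) = 852.1333

852.1333 nm


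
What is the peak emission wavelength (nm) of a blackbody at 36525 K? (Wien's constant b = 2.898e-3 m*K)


lam_max = b / T = 2.898e-3 / 36525 = 7.934e-08 m = 79.3429 nm

79.3429 nm


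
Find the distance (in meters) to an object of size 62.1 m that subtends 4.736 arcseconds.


D = size / theta_rad, theta_rad = 4.736 * pi/(180*3600) = 2.296e-05, D = 2.705e+06

2.705e+06 m


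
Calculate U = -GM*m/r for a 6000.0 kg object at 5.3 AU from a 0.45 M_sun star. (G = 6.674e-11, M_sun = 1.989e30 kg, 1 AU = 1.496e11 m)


M = 0.45 * 1.989e30 kg = 8.9505e+29 kg; r = 5.3 AU * 1.496e11 m/AU = 7.9288e+11 m. U = -GM*m/r = -(6.674e-11 * 8.9505e+29 * 6000.0) / 7.9288e+11 = -4.520e+11

-4.520e+11 J


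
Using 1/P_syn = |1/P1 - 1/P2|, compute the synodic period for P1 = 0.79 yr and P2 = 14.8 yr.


1/P_syn = |1/P1 - 1/P2| = |1/0.79 - 1/14.8| => P_syn = 0.8345

0.8345 years


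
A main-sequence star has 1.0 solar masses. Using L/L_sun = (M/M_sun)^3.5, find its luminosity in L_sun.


L/L_sun = (M/M_sun)^3.5 = 1.0^3.5 = 1.0

1.0 L_sun


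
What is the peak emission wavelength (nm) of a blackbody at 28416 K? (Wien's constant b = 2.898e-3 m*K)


lam_max = b / T = 2.898e-3 / 28416 = 1.020e-07 m = 101.9848 nm

101.9848 nm


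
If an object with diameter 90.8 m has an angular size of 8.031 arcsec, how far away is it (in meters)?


D = size / theta_rad, theta_rad = 8.031 * pi/(180*3600) = 3.894e-05, D = 2.332e+06

2.332e+06 m


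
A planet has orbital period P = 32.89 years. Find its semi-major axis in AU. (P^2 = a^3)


a = P^(2/3) = 32.89^(2/3) = 10.2654

10.2654 AU


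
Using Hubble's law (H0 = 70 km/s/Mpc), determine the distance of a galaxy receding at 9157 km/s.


d = v / H0 = 9157 / 70 = 130.8143

130.8143 Mpc


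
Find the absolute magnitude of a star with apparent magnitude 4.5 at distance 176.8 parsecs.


M = m - 5*log10(d) + 5 = 4.5 - 5*log10(176.8) + 5 = -1.7374

-1.7374


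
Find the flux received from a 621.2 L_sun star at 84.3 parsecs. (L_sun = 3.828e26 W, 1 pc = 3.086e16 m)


F = L / (4*pi*d^2) = 2.378e+29 / (4*pi*(2.601e+18)^2) = 2.796e-09

2.796e-09 W/m^2


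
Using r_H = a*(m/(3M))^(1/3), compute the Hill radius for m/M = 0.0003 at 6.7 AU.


r_H = a * (m/3M)^(1/3) = 6.7 * (0.0003/3)^(1/3) = 0.311

0.311 AU


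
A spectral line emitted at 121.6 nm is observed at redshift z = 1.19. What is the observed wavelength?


lam_obs = lam_emit * (1 + z) = 121.6 * (1 + 1.19) = 266.304

266.304 nm


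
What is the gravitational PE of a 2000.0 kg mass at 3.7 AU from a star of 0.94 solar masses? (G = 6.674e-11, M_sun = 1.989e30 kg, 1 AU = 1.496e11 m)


M = 0.94 * 1.989e30 kg = 1.86966e+30 kg; r = 3.7 AU * 1.496e11 m/AU = 5.5352e+11 m. U = -GM*m/r = -(6.674e-11 * 1.86966e+30 * 2000.0) / 5.5352e+11 = -4.509e+11

-4.509e+11 J


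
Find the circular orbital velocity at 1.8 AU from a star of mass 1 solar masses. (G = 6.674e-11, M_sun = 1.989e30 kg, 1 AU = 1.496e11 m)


v = sqrt(GM/r) = sqrt(6.674e-11 * 1.989e+30 / 2.693e+11) = 22202.8356

22202.8356 m/s


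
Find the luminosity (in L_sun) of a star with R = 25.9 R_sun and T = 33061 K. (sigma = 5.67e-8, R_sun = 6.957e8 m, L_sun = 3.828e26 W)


R = 25.9 * 6.957e8 m = 1.801863e+10 m. L = 4*pi*R^2*sigma*T^4 = 4*pi*(1.801863e+10)^2 * 5.67e-8 * 33061^4 = 2.763760466e+32 W. L/L_sun = 2.763760466e+32 / 3.828e26 = 721985.4926

721985.4926 L_sun


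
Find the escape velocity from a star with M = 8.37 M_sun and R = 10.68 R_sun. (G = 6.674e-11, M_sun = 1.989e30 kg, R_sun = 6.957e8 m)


M = 8.37 * 1.989e30 kg = 1.664793e+31 kg; R = 10.68 * 6.957e8 m = 7.430076e+09 m. v_esc = sqrt(2GM/R) = sqrt(2 * 6.674e-11 * 1.664793e+31 / 7.430076e+09) = 546879.434

546879.434 m/s


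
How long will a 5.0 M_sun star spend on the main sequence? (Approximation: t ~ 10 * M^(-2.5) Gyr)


t = 10 * M^(-2.5) = 10 * 5.0^(-2.5) = 0.1789

0.1789 Gyr


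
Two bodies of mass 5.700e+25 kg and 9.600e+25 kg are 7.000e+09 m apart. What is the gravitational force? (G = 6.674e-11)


F = G*m1*m2/r^2 = 6.674e-11 * 5.700e+25 * 9.600e+25 / (7.000e+09)^2 = 6.674e-11 * 5.472e+51 / 4.900e+19 = 7.453e+21

7.453e+21 N


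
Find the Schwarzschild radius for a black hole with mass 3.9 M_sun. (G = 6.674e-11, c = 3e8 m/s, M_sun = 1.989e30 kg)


M = 3.9 * 1.989e30 kg = 7.7571e+30 kg. rs = 2GM/c^2 = 2 * 6.674e-11 * 7.7571e+30 / (3e8)^2 = 11504.6412

11504.6412 m


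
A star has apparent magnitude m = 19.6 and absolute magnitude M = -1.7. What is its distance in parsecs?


d = 10^((m - M + 5)/5) = 10^((19.6 - -1.7 + 5)/5) = 181970.0859

181970.0859 pc


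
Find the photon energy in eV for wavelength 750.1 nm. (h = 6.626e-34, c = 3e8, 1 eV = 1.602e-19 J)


E = hc/lambda = 6.626e-34 * 3e8 / 7.501e-07 = 2.650e-19 J = 1.6542 eV

1.6542 eV


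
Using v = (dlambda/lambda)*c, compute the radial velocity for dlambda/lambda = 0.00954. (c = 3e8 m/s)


v = (dlambda/lambda) * c = 0.00954 * 3e8 = 2.862e+06

2.862e+06 m/s


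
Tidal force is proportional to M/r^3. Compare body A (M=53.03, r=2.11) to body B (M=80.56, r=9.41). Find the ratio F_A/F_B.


Ratio = (M1/r1^3) / (M2/r2^3) = (53.03/2.11^3) / (80.56/9.41^3) = 58.388

58.388


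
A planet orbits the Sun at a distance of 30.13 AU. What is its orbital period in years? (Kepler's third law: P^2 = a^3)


P = a^(3/2) = 30.13^1.5 = 165.386

165.386 years


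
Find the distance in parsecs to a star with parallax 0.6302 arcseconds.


d = 1/p = 1/0.6302 = 1.5868

1.5868 pc


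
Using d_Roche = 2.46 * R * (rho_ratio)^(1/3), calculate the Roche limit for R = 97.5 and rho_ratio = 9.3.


d_Roche = 2.46 * 97.5 * 9.3^(1/3) = 504.3911

504.3911


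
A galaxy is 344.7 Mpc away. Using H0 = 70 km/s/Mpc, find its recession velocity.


v = H0 * d = 70 * 344.7 = 24129.0

24129.0 km/s


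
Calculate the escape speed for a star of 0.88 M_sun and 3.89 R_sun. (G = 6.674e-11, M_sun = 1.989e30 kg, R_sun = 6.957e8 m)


M = 0.88 * 1.989e30 kg = 1.75032e+30 kg; R = 3.89 * 6.957e8 m = 2.706273e+09 m. v_esc = sqrt(2GM/R) = sqrt(2 * 6.674e-11 * 1.75032e+30 / 2.706273e+09) = 293819.7767

293819.7767 m/s


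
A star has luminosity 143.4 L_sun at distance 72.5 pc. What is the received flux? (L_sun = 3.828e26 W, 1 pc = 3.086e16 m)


F = L / (4*pi*d^2) = 5.489e+28 / (4*pi*(2.237e+18)^2) = 8.727e-10

8.727e-10 W/m^2


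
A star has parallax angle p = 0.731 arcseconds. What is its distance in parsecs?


d = 1/p = 1/0.731 = 1.368

1.368 pc


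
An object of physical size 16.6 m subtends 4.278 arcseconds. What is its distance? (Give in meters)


D = size / theta_rad, theta_rad = 4.278 * pi/(180*3600) = 2.074e-05, D = 800373.021

800373.021 m


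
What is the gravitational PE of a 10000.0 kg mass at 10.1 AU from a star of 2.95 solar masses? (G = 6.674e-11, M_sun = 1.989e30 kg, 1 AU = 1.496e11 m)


M = 2.95 * 1.989e30 kg = 5.86755e+30 kg; r = 10.1 AU * 1.496e11 m/AU = 1.51096e+12 m. U = -GM*m/r = -(6.674e-11 * 5.86755e+30 * 10000.0) / 1.51096e+12 = -2.592e+12

-2.592e+12 J


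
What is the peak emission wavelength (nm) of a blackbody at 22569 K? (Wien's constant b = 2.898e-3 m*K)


lam_max = b / T = 2.898e-3 / 22569 = 1.284e-07 m = 128.4062 nm

128.4062 nm


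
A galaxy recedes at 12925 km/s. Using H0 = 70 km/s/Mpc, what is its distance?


d = v / H0 = 12925 / 70 = 184.6429

184.6429 Mpc


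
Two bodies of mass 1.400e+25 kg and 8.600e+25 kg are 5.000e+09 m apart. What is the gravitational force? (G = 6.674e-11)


F = G*m1*m2/r^2 = 6.674e-11 * 1.400e+25 * 8.600e+25 / (5.000e+09)^2 = 6.674e-11 * 1.204e+51 / 2.500e+19 = 3.214e+21

3.214e+21 N


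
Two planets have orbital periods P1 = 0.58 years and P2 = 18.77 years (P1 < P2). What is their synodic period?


1/P_syn = |1/P1 - 1/P2| = |1/0.58 - 1/18.77| => P_syn = 0.5985

0.5985 years


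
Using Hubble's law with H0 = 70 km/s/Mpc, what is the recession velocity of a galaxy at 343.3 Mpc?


v = H0 * d = 70 * 343.3 = 24031.0

24031.0 km/s


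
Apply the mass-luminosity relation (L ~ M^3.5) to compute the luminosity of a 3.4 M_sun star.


L/L_sun = (M/M_sun)^3.5 = 3.4^3.5 = 72.473

72.473 L_sun


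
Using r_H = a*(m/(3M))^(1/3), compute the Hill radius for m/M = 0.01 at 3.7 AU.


r_H = a * (m/3M)^(1/3) = 3.7 * (0.01/3)^(1/3) = 0.5527

0.5527 AU


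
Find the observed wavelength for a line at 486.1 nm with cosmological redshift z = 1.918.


lam_obs = lam_emit * (1 + z) = 486.1 * (1 + 1.918) = 1418.4398

1418.4398 nm


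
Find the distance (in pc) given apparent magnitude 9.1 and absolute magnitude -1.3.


d = 10^((m - M + 5)/5) = 10^((9.1 - -1.3 + 5)/5) = 1202.2644

1202.2644 pc


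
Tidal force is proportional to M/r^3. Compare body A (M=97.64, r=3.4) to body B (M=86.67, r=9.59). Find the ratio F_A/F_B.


Ratio = (M1/r1^3) / (M2/r2^3) = (97.64/3.4^3) / (86.67/9.59^3) = 25.2801

25.2801


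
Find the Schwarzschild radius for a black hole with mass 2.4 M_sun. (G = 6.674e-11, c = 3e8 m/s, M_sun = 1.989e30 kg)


M = 2.4 * 1.989e30 kg = 4.7736e+30 kg. rs = 2GM/c^2 = 2 * 6.674e-11 * 4.7736e+30 / (3e8)^2 = 7079.7792

7079.7792 m


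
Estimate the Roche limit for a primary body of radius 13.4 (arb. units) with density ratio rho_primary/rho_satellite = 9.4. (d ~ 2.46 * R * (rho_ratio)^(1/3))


d_Roche = 2.46 * 13.4 * 9.4^(1/3) = 69.569

69.569


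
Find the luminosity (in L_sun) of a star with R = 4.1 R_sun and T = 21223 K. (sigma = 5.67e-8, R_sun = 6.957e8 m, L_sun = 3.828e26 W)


R = 4.1 * 6.957e8 m = 2.85237e+09 m. L = 4*pi*R^2*sigma*T^4 = 4*pi*(2.85237e+09)^2 * 5.67e-8 * 21223^4 = 1.176066121e+30 W. L/L_sun = 1.176066121e+30 / 3.828e26 = 3072.273

3072.273 L_sun


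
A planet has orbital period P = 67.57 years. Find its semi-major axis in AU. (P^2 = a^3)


a = P^(2/3) = 67.57^(2/3) = 16.5896

16.5896 AU


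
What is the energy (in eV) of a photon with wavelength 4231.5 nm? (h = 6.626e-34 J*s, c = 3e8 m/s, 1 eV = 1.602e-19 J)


E = hc/lambda = 6.626e-34 * 3e8 / 4.232e-06 = 4.698e-20 J = 0.2932 eV

0.2932 eV


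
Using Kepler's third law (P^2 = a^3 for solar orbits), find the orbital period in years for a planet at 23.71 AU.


P = a^(3/2) = 23.71^1.5 = 115.4509

115.4509 years


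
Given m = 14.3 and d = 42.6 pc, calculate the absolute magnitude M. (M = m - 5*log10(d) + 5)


M = m - 5*log10(d) + 5 = 14.3 - 5*log10(42.6) + 5 = 11.153

11.153


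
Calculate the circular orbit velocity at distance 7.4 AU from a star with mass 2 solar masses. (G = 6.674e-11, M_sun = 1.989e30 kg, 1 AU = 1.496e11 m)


v = sqrt(GM/r) = sqrt(6.674e-11 * 3.978e+30 / 1.107e+12) = 15486.1633

15486.1633 m/s


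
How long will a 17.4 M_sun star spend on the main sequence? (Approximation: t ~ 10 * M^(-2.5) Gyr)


t = 10 * M^(-2.5) = 10 * 17.4^(-2.5) = 0.0079

0.0079 Gyr


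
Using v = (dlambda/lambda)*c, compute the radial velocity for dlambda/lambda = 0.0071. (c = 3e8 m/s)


v = (dlambda/lambda) * c = 0.0071 * 3e8 = 2.130e+06

2.130e+06 m/s


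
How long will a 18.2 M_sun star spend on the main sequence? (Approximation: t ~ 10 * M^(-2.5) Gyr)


t = 10 * M^(-2.5) = 10 * 18.2^(-2.5) = 0.0071

0.0071 Gyr


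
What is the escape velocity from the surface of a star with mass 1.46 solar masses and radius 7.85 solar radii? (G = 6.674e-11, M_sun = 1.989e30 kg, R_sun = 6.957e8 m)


M = 1.46 * 1.989e30 kg = 2.90394e+30 kg; R = 7.85 * 6.957e8 m = 5.461245e+09 m. v_esc = sqrt(2GM/R) = sqrt(2 * 6.674e-11 * 2.90394e+30 / 5.461245e+09) = 266413.4143

266413.4143 m/s


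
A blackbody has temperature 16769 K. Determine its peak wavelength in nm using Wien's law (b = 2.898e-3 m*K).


lam_max = b / T = 2.898e-3 / 16769 = 1.728e-07 m = 172.8189 nm

172.8189 nm


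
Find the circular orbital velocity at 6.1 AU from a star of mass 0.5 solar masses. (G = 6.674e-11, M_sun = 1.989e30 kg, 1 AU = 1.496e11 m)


v = sqrt(GM/r) = sqrt(6.674e-11 * 9.945e+29 / 9.126e+11) = 8528.3454

8528.3454 m/s


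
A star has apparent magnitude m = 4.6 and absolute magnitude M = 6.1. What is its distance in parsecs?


d = 10^((m - M + 5)/5) = 10^((4.6 - 6.1 + 5)/5) = 5.0119

5.0119 pc


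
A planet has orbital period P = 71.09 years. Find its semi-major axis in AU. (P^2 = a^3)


a = P^(2/3) = 71.09^(2/3) = 17.1609

17.1609 AU


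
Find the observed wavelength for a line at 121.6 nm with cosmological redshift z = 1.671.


lam_obs = lam_emit * (1 + z) = 121.6 * (1 + 1.671) = 324.7936

324.7936 nm


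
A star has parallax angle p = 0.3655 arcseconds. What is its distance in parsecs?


d = 1/p = 1/0.3655 = 2.736

2.736 pc


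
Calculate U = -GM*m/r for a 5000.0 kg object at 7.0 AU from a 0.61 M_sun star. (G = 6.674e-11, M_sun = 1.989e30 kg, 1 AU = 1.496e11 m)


M = 0.61 * 1.989e30 kg = 1.21329e+30 kg; r = 7.0 AU * 1.496e11 m/AU = 1.0472e+12 m. U = -GM*m/r = -(6.674e-11 * 1.21329e+30 * 5000.0) / 1.0472e+12 = -3.866e+11

-3.866e+11 J


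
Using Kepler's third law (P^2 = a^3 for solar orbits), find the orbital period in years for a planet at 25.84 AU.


P = a^(3/2) = 25.84^1.5 = 131.3526

131.3526 years


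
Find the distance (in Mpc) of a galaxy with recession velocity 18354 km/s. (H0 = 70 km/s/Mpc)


d = v / H0 = 18354 / 70 = 262.2

262.2 Mpc


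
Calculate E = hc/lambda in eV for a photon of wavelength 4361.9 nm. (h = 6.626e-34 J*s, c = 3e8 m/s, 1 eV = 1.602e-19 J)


E = hc/lambda = 6.626e-34 * 3e8 / 4.362e-06 = 4.557e-20 J = 0.2845 eV

0.2845 eV


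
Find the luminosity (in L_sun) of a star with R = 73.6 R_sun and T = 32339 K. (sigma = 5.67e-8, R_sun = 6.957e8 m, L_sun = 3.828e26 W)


R = 73.6 * 6.957e8 m = 5.120352e+10 m. L = 4*pi*R^2*sigma*T^4 = 4*pi*(5.120352e+10)^2 * 5.67e-8 * 32339^4 = 2.043143657e+33 W. L/L_sun = 2.043143657e+33 / 3.828e26 = 5.337e+06

5.337e+06 L_sun


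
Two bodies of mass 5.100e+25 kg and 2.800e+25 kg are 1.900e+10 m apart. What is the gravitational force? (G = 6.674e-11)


F = G*m1*m2/r^2 = 6.674e-11 * 5.100e+25 * 2.800e+25 / (1.900e+10)^2 = 6.674e-11 * 1.428e+51 / 3.610e+20 = 2.640e+20

2.640e+20 N


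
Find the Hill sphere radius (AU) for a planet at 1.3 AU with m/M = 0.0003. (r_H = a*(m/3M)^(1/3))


r_H = a * (m/3M)^(1/3) = 1.3 * (0.0003/3)^(1/3) = 0.0603

0.0603 AU


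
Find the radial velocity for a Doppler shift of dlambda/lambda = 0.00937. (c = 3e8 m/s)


v = (dlambda/lambda) * c = 0.00937 * 3e8 = 2.811e+06

2.811e+06 m/s


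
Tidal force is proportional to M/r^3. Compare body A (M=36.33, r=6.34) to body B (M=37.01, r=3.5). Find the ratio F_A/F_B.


Ratio = (M1/r1^3) / (M2/r2^3) = (36.33/6.34^3) / (37.01/3.5^3) = 0.1652

0.1652


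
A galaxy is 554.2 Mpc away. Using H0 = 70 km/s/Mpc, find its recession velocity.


v = H0 * d = 70 * 554.2 = 38794.0

38794.0 km/s


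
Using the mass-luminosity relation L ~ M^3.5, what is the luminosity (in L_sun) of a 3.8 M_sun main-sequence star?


L/L_sun = (M/M_sun)^3.5 = 3.8^3.5 = 106.9652

106.9652 L_sun


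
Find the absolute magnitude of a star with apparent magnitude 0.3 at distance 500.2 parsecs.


M = m - 5*log10(d) + 5 = 0.3 - 5*log10(500.2) + 5 = -8.1957

-8.1957


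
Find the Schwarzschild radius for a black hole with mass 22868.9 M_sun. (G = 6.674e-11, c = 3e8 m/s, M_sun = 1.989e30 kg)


M = 22868.9 * 1.989e30 kg = 4.54862421e+34 kg. rs = 2GM/c^2 = 2 * 6.674e-11 * 4.54862421e+34 / (3e8)^2 = 6.746e+07

6.746e+07 m


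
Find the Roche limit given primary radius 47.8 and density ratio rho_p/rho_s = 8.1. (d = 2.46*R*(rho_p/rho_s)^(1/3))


d_Roche = 2.46 * 47.8 * 8.1^(1/3) = 236.1518

236.1518


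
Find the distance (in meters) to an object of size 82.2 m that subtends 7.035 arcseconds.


D = size / theta_rad, theta_rad = 7.035 * pi/(180*3600) = 3.411e-05, D = 2.410e+06

2.410e+06 m


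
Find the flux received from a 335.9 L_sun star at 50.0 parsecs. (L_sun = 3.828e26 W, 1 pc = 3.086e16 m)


F = L / (4*pi*d^2) = 1.286e+29 / (4*pi*(1.543e+18)^2) = 4.298e-09

4.298e-09 W/m^2


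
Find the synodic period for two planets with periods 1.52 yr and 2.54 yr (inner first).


1/P_syn = |1/P1 - 1/P2| = |1/1.52 - 1/2.54| => P_syn = 3.7851

3.7851 years


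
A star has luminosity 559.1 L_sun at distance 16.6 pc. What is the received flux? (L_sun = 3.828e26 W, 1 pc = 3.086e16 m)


F = L / (4*pi*d^2) = 2.140e+29 / (4*pi*(5.123e+17)^2) = 6.490e-08

6.490e-08 W/m^2


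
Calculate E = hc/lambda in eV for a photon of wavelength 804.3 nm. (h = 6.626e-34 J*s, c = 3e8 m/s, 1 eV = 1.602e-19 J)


E = hc/lambda = 6.626e-34 * 3e8 / 8.043e-07 = 2.471e-19 J = 1.5427 eV

1.5427 eV


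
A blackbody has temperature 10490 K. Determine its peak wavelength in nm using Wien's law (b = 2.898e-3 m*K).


lam_max = b / T = 2.898e-3 / 10490 = 2.763e-07 m = 276.2631 nm

276.2631 nm


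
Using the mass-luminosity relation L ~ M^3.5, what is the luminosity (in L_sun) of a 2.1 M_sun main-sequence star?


L/L_sun = (M/M_sun)^3.5 = 2.1^3.5 = 13.4205

13.4205 L_sun


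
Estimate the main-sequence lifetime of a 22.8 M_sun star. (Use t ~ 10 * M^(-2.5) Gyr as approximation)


t = 10 * M^(-2.5) = 10 * 22.8^(-2.5) = 0.004

0.004 Gyr


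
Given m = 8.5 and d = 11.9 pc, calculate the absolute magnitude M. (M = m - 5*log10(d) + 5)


M = m - 5*log10(d) + 5 = 8.5 - 5*log10(11.9) + 5 = 8.1223

8.1223


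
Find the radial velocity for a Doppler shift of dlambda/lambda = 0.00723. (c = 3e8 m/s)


v = (dlambda/lambda) * c = 0.00723 * 3e8 = 2.169e+06

2.169e+06 m/s


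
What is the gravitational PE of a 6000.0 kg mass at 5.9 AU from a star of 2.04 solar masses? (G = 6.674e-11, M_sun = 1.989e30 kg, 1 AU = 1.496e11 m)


M = 2.04 * 1.989e30 kg = 4.05756e+30 kg; r = 5.9 AU * 1.496e11 m/AU = 8.8264e+11 m. U = -GM*m/r = -(6.674e-11 * 4.05756e+30 * 6000.0) / 8.8264e+11 = -1.841e+12

-1.841e+12 J


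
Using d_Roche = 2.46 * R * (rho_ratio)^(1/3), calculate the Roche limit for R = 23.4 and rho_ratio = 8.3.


d_Roche = 2.46 * 23.4 * 8.3^(1/3) = 116.5495

116.5495


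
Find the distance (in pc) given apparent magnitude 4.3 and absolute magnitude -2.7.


d = 10^((m - M + 5)/5) = 10^((4.3 - -2.7 + 5)/5) = 251.1886

251.1886 pc


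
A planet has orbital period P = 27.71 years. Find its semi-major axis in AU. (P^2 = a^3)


a = P^(2/3) = 27.71^(2/3) = 9.1571

9.1571 AU


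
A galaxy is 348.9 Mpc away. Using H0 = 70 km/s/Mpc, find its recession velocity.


v = H0 * d = 70 * 348.9 = 24423.0

24423.0 km/s


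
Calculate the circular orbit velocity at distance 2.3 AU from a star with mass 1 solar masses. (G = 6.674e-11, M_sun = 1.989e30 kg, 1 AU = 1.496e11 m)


v = sqrt(GM/r) = sqrt(6.674e-11 * 1.989e+30 / 3.441e+11) = 19641.7771

19641.7771 m/s


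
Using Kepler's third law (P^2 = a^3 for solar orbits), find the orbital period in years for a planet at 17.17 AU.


P = a^(3/2) = 17.17^1.5 = 71.1468

71.1468 years


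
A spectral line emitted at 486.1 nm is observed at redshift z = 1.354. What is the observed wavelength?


lam_obs = lam_emit * (1 + z) = 486.1 * (1 + 1.354) = 1144.2794

1144.2794 nm


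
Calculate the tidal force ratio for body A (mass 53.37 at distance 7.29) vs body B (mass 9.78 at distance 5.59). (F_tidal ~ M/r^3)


Ratio = (M1/r1^3) / (M2/r2^3) = (53.37/7.29^3) / (9.78/5.59^3) = 2.4604

2.4604


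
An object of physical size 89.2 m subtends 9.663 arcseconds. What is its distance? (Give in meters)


D = size / theta_rad, theta_rad = 9.663 * pi/(180*3600) = 4.685e-05, D = 1.904e+06

1.904e+06 m


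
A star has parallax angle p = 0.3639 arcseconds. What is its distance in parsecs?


d = 1/p = 1/0.3639 = 2.748

2.748 pc


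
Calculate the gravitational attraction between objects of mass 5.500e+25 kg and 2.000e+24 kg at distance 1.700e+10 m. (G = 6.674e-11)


F = G*m1*m2/r^2 = 6.674e-11 * 5.500e+25 * 2.000e+24 / (1.700e+10)^2 = 6.674e-11 * 1.100e+50 / 2.890e+20 = 2.540e+19

2.540e+19 N


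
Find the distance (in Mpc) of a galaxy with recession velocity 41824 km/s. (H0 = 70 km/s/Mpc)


d = v / H0 = 41824 / 70 = 597.4857

597.4857 Mpc


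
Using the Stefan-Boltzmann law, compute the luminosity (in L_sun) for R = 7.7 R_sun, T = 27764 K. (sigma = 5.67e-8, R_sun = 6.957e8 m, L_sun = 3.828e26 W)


R = 7.7 * 6.957e8 m = 5.35689e+09 m. L = 4*pi*R^2*sigma*T^4 = 4*pi*(5.35689e+09)^2 * 5.67e-8 * 27764^4 = 1.214916759e+31 W. L/L_sun = 1.214916759e+31 / 3.828e26 = 31737.6374

31737.6374 L_sun


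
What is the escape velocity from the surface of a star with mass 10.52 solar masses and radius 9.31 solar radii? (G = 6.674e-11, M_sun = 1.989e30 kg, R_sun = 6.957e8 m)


M = 10.52 * 1.989e30 kg = 2.092428e+31 kg; R = 9.31 * 6.957e8 m = 6.476967e+09 m. v_esc = sqrt(2GM/R) = sqrt(2 * 6.674e-11 * 2.092428e+31 / 6.476967e+09) = 656670.5176

656670.5176 m/s


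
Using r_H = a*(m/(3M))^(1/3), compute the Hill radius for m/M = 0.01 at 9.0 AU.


r_H = a * (m/3M)^(1/3) = 9.0 * (0.01/3)^(1/3) = 1.3444

1.3444 AU


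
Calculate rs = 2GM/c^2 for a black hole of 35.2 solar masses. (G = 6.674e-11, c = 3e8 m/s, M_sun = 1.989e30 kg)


M = 35.2 * 1.989e30 kg = 7.00128e+31 kg. rs = 2GM/c^2 = 2 * 6.674e-11 * 7.00128e+31 / (3e8)^2 = 103836.7616

103836.7616 m


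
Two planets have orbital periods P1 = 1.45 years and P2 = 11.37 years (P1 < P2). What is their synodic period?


1/P_syn = |1/P1 - 1/P2| = |1/1.45 - 1/11.37| => P_syn = 1.6619

1.6619 years


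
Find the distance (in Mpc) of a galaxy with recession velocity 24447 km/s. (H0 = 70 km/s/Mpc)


d = v / H0 = 24447 / 70 = 349.2429

349.2429 Mpc


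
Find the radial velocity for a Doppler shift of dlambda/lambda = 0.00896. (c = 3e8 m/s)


v = (dlambda/lambda) * c = 0.00896 * 3e8 = 2.688e+06

2.688e+06 m/s


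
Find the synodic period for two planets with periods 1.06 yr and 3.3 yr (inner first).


1/P_syn = |1/P1 - 1/P2| = |1/1.06 - 1/3.3| => P_syn = 1.5616

1.5616 years


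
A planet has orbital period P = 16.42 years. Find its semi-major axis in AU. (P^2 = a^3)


a = P^(2/3) = 16.42^(2/3) = 6.4602

6.4602 AU


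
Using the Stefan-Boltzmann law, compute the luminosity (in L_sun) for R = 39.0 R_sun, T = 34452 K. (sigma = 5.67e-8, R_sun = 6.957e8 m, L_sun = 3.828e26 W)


R = 39.0 * 6.957e8 m = 2.71323e+10 m. L = 4*pi*R^2*sigma*T^4 = 4*pi*(2.71323e+10)^2 * 5.67e-8 * 34452^4 = 7.389650488e+32 W. L/L_sun = 7.389650488e+32 / 3.828e26 = 1.930e+06

1.930e+06 L_sun


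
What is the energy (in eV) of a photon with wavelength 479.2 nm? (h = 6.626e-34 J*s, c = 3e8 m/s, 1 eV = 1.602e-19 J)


E = hc/lambda = 6.626e-34 * 3e8 / 4.792e-07 = 4.148e-19 J = 2.5894 eV

2.5894 eV


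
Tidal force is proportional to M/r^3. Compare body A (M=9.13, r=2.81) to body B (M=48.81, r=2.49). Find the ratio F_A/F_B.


Ratio = (M1/r1^3) / (M2/r2^3) = (9.13/2.81^3) / (48.81/2.49^3) = 0.1301

0.1301
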